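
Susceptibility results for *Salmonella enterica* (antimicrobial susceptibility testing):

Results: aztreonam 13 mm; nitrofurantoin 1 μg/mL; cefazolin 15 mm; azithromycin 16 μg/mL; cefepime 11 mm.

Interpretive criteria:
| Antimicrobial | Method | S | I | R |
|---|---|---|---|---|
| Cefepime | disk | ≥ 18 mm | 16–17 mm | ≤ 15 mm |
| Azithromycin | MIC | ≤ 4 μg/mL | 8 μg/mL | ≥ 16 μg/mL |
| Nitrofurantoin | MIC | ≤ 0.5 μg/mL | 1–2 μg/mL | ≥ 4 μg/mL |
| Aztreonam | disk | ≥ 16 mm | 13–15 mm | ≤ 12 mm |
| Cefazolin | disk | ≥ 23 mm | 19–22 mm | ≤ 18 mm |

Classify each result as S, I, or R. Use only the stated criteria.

Aztreonam: 13 mm is in 13–15 mm → Intermediate
Nitrofurantoin: 1 μg/mL is in 1–2 μg/mL → I
Cefazolin 15 mm: ≤ 18 mm ⇒ R
Azithromycin 16 μg/mL: ≥ 16 μg/mL ⇒ Resistant
Cefepime 11 mm: ≤ 15 mm → R

I, I, R, R, R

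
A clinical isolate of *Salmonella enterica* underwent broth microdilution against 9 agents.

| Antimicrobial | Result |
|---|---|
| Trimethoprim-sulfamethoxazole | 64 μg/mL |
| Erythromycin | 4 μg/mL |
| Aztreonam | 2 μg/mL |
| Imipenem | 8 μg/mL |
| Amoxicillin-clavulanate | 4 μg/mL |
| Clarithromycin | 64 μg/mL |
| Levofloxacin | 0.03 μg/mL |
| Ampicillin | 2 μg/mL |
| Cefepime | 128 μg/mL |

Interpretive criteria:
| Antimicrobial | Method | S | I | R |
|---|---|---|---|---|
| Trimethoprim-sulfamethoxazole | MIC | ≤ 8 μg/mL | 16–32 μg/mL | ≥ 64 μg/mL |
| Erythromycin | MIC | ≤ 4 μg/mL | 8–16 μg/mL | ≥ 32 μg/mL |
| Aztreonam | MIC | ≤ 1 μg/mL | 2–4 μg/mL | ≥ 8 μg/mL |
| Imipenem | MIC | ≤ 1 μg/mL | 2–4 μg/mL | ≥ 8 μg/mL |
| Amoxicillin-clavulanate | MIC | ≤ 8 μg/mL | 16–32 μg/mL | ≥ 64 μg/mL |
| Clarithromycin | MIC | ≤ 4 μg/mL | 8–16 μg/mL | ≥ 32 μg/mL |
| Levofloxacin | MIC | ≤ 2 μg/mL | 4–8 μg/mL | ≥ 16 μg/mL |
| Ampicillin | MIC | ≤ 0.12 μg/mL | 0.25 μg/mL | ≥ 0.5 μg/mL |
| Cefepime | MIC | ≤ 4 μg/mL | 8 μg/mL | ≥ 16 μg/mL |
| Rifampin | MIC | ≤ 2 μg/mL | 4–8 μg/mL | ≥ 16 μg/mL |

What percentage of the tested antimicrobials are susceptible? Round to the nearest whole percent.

33%

Trimethoprim-sulfamethoxazole 64 μg/mL: ≥ 64 μg/mL ⇒ Resistant
Erythromycin: 4 μg/mL is ≤ 4 μg/mL — S
Aztreonam 2 μg/mL: in 2–4 μg/mL → intermediate
Imipenem 8 μg/mL: ≥ 8 μg/mL ⇒ Resistant
Amoxicillin-clavulanate 4 μg/mL: ≤ 8 μg/mL — susceptible
Clarithromycin 64 μg/mL: ≥ 32 μg/mL ⇒ Resistant
Levofloxacin: 0.03 μg/mL is ≤ 2 μg/mL → susceptible
Ampicillin 2 μg/mL: ≥ 0.5 μg/mL — Resistant
Cefepime 128 μg/mL: ≥ 16 μg/mL — Resistant
Susceptible: 3/9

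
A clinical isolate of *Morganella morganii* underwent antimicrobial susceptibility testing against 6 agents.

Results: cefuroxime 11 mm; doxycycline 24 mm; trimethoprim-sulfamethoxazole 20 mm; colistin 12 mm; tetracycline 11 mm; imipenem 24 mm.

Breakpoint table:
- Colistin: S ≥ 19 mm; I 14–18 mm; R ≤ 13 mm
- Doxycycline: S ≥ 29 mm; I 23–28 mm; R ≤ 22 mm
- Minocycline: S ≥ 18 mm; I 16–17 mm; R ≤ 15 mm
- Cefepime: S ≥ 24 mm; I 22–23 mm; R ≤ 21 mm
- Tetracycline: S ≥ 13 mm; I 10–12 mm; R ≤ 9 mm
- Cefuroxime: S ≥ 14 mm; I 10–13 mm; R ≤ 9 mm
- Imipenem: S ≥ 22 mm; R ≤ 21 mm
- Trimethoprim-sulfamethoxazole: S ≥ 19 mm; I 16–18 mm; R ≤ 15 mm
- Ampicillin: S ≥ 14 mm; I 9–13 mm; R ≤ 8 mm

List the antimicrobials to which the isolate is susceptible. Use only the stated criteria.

trimethoprim-sulfamethoxazole, imipenem

Cefuroxime: 11 mm is in 10–13 mm → Intermediate
Doxycycline: 24 mm is in 23–28 mm → Intermediate
Trimethoprim-sulfamethoxazole: 20 mm is ≥ 19 mm → S
Colistin 12 mm: ≤ 13 mm → R
Tetracycline: 11 mm is in 10–12 mm → intermediate
Imipenem: 24 mm is ≥ 22 mm → Susceptible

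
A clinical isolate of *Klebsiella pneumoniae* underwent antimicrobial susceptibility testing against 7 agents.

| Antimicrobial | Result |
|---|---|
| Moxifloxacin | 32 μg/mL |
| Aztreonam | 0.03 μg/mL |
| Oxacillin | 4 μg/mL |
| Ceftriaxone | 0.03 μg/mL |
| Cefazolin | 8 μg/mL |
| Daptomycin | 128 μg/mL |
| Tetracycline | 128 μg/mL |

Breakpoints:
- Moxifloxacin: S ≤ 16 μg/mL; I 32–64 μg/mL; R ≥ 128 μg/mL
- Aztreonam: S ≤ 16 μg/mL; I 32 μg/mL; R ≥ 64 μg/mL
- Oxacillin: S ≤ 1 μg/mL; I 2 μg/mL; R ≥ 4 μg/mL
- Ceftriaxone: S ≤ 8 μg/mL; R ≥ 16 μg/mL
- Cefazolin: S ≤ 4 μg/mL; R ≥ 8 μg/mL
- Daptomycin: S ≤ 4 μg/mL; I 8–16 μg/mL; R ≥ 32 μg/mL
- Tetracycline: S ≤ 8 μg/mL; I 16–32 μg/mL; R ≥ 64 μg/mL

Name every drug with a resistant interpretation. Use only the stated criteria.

Moxifloxacin 32 μg/mL: in 32–64 μg/mL → I
Aztreonam: 0.03 μg/mL is ≤ 16 μg/mL ⇒ S
Oxacillin: 4 μg/mL is ≥ 4 μg/mL ⇒ resistant
Ceftriaxone: 0.03 μg/mL is ≤ 8 μg/mL → susceptible
Cefazolin 8 μg/mL: ≥ 8 μg/mL ⇒ resistant
Daptomycin 128 μg/mL: ≥ 32 μg/mL → resistant
Tetracycline 128 μg/mL: ≥ 64 μg/mL — R

oxacillin, cefazolin, daptomycin, tetracycline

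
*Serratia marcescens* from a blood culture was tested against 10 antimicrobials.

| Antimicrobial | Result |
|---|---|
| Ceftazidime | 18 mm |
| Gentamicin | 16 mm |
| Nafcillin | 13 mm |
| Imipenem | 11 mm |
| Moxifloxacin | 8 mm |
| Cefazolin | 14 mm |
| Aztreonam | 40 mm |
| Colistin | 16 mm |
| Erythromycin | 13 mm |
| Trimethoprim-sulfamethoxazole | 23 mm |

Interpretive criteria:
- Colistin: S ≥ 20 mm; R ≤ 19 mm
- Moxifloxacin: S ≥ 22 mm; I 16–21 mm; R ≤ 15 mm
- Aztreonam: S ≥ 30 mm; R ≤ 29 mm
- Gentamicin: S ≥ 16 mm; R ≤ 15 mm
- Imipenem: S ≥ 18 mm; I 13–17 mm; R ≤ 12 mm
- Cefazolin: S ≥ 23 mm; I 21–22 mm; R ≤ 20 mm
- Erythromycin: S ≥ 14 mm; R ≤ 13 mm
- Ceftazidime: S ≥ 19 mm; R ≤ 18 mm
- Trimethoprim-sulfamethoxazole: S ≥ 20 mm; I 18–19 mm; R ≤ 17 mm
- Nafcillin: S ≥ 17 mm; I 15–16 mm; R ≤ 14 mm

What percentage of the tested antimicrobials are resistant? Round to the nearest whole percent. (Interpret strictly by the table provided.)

Ceftazidime (18 mm) ≤ 18 mm — R
Gentamicin 16 mm: ≥ 16 mm — susceptible
Nafcillin 13 mm: ≤ 14 mm — Resistant
Imipenem: 11 mm is ≤ 12 mm → R
Moxifloxacin 8 mm: ≤ 15 mm — Resistant
Cefazolin 14 mm: ≤ 20 mm → R
Aztreonam 40 mm: ≥ 30 mm — S
Colistin 16 mm: ≤ 19 mm ⇒ R
Erythromycin (13 mm) ≤ 13 mm → R
Trimethoprim-sulfamethoxazole: 23 mm is ≥ 20 mm → susceptible
Resistant: 7/10

70%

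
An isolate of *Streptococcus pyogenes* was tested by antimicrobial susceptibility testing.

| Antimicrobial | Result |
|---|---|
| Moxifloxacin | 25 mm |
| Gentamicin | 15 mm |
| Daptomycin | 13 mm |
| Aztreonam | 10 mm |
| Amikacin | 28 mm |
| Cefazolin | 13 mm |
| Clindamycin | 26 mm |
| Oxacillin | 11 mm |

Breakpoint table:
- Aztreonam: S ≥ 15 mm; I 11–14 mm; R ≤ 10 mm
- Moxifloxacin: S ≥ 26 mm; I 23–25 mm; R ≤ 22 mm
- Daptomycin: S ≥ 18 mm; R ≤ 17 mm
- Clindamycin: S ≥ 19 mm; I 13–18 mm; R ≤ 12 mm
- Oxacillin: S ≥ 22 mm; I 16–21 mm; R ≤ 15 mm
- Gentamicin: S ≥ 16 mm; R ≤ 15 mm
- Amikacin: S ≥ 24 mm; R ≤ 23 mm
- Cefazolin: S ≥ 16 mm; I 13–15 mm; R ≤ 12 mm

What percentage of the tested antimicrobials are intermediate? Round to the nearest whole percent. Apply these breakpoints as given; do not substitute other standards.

Moxifloxacin (25 mm) in 23–25 mm ⇒ I
Gentamicin 15 mm: ≤ 15 mm — R
Daptomycin 13 mm: ≤ 17 mm ⇒ resistant
Aztreonam: 10 mm is ≤ 10 mm ⇒ Resistant
Amikacin: 28 mm is ≥ 24 mm → susceptible
Cefazolin 13 mm: in 13–15 mm — intermediate
Clindamycin: 26 mm is ≥ 19 mm — S
Oxacillin (11 mm) ≤ 15 mm ⇒ resistant
Intermediate: 2/8

25%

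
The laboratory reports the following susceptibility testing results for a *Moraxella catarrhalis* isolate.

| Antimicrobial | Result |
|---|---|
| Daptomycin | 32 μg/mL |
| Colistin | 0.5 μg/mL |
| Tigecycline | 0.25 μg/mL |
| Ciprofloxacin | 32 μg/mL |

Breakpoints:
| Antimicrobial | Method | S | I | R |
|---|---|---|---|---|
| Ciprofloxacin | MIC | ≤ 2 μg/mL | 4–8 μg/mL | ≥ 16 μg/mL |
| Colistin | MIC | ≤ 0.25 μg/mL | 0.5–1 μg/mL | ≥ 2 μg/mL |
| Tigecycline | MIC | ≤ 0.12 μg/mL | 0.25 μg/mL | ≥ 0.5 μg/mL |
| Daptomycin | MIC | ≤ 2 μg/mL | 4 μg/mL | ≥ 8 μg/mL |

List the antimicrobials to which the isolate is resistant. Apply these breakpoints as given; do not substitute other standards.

Daptomycin 32 μg/mL: ≥ 8 μg/mL → Resistant
Colistin 0.5 μg/mL: in 0.5–1 μg/mL ⇒ I
Tigecycline 0.25 μg/mL: = 0.25 μg/mL ⇒ Intermediate
Ciprofloxacin (32 μg/mL) ≥ 16 μg/mL → R

daptomycin, ciprofloxacin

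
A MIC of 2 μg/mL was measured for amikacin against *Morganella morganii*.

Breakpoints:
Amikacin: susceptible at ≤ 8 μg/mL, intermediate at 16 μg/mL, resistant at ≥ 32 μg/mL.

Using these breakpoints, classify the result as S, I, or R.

Susceptible

Amikacin 2 μg/mL: ≤ 8 μg/mL ⇒ Susceptible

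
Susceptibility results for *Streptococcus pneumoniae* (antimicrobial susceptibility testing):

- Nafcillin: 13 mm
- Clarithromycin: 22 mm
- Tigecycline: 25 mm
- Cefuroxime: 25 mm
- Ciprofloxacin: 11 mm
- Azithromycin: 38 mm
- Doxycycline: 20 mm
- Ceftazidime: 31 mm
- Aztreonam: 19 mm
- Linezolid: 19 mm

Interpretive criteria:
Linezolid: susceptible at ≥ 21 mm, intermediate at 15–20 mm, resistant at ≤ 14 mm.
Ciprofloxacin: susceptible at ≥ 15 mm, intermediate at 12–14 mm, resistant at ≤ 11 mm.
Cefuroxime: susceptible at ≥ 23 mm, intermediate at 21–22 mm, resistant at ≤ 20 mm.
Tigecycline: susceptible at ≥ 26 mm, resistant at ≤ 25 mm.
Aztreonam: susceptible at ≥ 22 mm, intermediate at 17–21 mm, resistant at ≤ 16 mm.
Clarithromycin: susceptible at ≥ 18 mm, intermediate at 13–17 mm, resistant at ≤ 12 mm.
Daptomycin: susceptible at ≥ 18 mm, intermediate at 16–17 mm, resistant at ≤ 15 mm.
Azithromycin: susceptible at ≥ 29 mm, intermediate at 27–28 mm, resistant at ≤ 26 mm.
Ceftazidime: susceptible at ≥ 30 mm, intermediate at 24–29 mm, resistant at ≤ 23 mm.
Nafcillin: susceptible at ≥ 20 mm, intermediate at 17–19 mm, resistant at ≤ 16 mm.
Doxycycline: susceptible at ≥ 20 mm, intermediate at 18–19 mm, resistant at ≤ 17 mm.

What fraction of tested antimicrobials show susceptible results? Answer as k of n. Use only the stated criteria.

5 of 10

Nafcillin: 13 mm is ≤ 16 mm — Resistant
Clarithromycin 22 mm: ≥ 18 mm → susceptible
Tigecycline: 25 mm is ≤ 25 mm ⇒ R
Cefuroxime 25 mm: ≥ 23 mm ⇒ susceptible
Ciprofloxacin (11 mm) ≤ 11 mm ⇒ Resistant
Azithromycin 38 mm: ≥ 29 mm → Susceptible
Doxycycline (20 mm) ≥ 20 mm ⇒ susceptible
Ceftazidime: 31 mm is ≥ 30 mm — Susceptible
Aztreonam: 19 mm is in 17–21 mm ⇒ intermediate
Linezolid (19 mm) in 15–20 mm — I
Susceptible: 5/10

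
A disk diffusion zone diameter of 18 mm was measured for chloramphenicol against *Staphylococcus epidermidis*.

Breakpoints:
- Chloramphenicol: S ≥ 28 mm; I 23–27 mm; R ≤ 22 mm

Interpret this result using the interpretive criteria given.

Resistant

Chloramphenicol (18 mm) ≤ 22 mm → resistant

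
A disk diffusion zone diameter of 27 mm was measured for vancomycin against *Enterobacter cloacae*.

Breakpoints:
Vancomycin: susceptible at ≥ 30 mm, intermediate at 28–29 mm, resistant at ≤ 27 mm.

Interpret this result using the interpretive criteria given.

Vancomycin: 27 mm is ≤ 27 mm ⇒ R

R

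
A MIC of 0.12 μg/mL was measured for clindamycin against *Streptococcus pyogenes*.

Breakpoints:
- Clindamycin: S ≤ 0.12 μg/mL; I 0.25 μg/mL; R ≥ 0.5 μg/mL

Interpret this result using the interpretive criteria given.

Susceptible

Clindamycin: 0.12 μg/mL is ≤ 0.12 μg/mL ⇒ S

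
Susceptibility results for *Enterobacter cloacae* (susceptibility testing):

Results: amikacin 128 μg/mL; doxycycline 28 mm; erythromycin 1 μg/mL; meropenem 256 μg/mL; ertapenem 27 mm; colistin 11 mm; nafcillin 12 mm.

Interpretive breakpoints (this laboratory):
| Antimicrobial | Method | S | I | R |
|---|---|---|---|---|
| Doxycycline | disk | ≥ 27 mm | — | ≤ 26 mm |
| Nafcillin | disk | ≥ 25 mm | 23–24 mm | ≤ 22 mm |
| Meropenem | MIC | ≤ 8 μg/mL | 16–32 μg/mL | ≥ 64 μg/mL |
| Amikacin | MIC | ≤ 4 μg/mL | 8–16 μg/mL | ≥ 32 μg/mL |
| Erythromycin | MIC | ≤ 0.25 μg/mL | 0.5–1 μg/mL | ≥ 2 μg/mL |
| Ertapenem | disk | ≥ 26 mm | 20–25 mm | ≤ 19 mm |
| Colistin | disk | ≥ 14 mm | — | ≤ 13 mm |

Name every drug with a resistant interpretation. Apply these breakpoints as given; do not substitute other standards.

Amikacin 128 μg/mL: ≥ 32 μg/mL — resistant
Doxycycline: 28 mm is ≥ 27 mm ⇒ Susceptible
Erythromycin (1 μg/mL) in 0.5–1 μg/mL → intermediate
Meropenem (256 μg/mL) ≥ 64 μg/mL ⇒ R
Ertapenem (27 mm) ≥ 26 mm ⇒ Susceptible
Colistin (11 mm) ≤ 13 mm — Resistant
Nafcillin 12 mm: ≤ 22 mm ⇒ Resistant

amikacin, meropenem, colistin, nafcillin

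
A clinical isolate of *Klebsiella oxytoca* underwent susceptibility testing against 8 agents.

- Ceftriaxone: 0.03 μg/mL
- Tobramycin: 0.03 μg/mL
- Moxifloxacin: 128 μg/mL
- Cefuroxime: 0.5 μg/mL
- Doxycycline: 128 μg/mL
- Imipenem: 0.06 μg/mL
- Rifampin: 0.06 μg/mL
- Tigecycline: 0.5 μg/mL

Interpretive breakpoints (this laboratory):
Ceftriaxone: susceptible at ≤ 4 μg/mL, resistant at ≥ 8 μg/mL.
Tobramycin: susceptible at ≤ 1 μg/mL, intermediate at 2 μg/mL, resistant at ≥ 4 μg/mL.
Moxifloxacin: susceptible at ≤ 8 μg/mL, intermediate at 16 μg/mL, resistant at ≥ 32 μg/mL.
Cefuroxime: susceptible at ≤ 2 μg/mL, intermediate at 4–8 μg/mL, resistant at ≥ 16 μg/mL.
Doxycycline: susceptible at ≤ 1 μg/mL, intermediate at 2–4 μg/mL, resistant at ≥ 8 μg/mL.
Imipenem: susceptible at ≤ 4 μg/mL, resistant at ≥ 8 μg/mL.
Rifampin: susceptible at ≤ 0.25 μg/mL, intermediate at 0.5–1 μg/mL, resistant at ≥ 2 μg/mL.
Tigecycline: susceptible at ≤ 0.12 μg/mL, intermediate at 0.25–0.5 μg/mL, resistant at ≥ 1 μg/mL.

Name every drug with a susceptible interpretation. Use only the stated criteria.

ceftriaxone, tobramycin, cefuroxime, imipenem, rifampin

Ceftriaxone: 0.03 μg/mL is ≤ 4 μg/mL ⇒ susceptible
Tobramycin 0.03 μg/mL: ≤ 1 μg/mL — S
Moxifloxacin (128 μg/mL) ≥ 32 μg/mL → Resistant
Cefuroxime: 0.5 μg/mL is ≤ 2 μg/mL ⇒ Susceptible
Doxycycline 128 μg/mL: ≥ 8 μg/mL → R
Imipenem (0.06 μg/mL) ≤ 4 μg/mL ⇒ susceptible
Rifampin: 0.06 μg/mL is ≤ 0.25 μg/mL ⇒ Susceptible
Tigecycline: 0.5 μg/mL is in 0.25–0.5 μg/mL ⇒ Intermediate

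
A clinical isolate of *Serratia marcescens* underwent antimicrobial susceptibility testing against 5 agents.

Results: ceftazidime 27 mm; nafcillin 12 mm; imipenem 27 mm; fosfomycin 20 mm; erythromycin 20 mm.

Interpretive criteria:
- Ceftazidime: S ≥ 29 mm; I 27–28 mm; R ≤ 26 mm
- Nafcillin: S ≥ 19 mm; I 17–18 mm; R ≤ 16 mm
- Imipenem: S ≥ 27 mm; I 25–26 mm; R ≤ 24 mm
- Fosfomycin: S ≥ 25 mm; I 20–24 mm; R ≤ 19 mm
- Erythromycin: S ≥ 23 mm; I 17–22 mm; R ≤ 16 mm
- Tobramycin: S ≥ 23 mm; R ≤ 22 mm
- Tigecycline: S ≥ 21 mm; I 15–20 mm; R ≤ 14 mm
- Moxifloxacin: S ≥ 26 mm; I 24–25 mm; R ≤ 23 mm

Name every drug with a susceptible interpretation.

imipenem

Ceftazidime: 27 mm is in 27–28 mm ⇒ intermediate
Nafcillin: 12 mm is ≤ 16 mm → resistant
Imipenem 27 mm: ≥ 27 mm ⇒ Susceptible
Fosfomycin (20 mm) in 20–24 mm — intermediate
Erythromycin: 20 mm is in 17–22 mm — intermediate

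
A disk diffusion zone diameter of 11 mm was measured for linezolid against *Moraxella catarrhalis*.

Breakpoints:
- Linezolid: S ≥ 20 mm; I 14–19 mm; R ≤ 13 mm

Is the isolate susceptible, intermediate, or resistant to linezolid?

Linezolid: 11 mm is ≤ 13 mm ⇒ resistant

Resistant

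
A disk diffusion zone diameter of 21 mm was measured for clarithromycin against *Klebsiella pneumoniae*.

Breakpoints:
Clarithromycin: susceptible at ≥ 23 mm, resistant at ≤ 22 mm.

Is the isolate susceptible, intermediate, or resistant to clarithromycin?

Clarithromycin 21 mm: ≤ 22 mm ⇒ resistant

R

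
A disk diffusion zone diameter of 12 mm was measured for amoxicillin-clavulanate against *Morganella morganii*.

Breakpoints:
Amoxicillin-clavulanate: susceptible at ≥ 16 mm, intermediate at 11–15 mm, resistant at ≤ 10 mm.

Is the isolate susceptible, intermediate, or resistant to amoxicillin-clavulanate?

I

Amoxicillin-clavulanate (12 mm) in 11–15 mm ⇒ I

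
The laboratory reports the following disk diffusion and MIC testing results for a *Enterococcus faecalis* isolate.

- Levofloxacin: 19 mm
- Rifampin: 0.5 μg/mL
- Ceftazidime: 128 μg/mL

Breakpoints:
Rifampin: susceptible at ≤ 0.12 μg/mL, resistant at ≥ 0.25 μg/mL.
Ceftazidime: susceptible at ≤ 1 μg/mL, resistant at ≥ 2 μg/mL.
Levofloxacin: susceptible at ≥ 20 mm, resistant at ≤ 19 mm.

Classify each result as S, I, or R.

R, R, R

Levofloxacin (19 mm) ≤ 19 mm — R
Rifampin (0.5 μg/mL) ≥ 0.25 μg/mL — Resistant
Ceftazidime (128 μg/mL) ≥ 2 μg/mL → resistant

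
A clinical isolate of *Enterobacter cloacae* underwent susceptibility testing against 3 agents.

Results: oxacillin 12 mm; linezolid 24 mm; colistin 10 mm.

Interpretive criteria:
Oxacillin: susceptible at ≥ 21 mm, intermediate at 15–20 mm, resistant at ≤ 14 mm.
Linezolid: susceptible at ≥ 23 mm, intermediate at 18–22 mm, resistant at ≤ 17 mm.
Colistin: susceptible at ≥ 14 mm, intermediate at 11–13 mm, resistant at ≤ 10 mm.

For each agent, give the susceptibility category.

Oxacillin: 12 mm is ≤ 14 mm ⇒ R
Linezolid (24 mm) ≥ 23 mm — Susceptible
Colistin: 10 mm is ≤ 10 mm ⇒ R

R, S, R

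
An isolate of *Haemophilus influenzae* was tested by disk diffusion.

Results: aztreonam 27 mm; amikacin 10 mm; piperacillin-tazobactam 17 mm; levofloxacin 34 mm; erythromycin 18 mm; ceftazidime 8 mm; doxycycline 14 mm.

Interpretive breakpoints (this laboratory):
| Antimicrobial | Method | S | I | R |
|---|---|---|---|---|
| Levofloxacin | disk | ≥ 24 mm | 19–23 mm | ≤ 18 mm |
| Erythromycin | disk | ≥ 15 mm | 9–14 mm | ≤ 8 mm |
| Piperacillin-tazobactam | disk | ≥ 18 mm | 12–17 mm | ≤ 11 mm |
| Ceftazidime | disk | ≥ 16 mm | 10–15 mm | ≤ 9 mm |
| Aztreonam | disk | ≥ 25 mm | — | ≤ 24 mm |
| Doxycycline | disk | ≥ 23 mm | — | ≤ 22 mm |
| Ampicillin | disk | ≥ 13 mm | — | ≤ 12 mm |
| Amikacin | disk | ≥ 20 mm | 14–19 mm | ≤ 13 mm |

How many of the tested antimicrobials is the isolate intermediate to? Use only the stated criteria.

Aztreonam (27 mm) ≥ 25 mm → susceptible
Amikacin 10 mm: ≤ 13 mm → R
Piperacillin-tazobactam: 17 mm is in 12–17 mm — Intermediate
Levofloxacin: 34 mm is ≥ 24 mm → susceptible
Erythromycin 18 mm: ≥ 15 mm → S
Ceftazidime: 8 mm is ≤ 9 mm ⇒ resistant
Doxycycline (14 mm) ≤ 22 mm ⇒ R
Intermediate: 1

1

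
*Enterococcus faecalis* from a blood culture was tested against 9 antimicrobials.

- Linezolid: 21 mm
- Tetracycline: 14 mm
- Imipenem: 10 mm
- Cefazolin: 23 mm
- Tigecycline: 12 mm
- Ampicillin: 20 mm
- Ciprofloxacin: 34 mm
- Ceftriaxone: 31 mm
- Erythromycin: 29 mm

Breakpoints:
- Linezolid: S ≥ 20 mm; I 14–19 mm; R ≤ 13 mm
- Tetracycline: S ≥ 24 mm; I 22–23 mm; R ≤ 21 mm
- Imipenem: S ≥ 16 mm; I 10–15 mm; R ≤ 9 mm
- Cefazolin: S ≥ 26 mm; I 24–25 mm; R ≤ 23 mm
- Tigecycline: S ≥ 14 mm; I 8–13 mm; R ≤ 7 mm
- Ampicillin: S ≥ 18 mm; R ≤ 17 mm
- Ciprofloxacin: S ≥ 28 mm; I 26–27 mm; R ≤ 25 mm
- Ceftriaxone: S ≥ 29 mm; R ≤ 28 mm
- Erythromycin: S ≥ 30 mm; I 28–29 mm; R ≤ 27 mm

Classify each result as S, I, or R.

Linezolid: 21 mm is ≥ 20 mm — susceptible
Tetracycline (14 mm) ≤ 21 mm — R
Imipenem 10 mm: in 10–15 mm → intermediate
Cefazolin (23 mm) ≤ 23 mm ⇒ Resistant
Tigecycline: 12 mm is in 8–13 mm → I
Ampicillin (20 mm) ≥ 18 mm → Susceptible
Ciprofloxacin (34 mm) ≥ 28 mm — S
Ceftriaxone 31 mm: ≥ 29 mm — susceptible
Erythromycin 29 mm: in 28–29 mm ⇒ I

S, R, I, R, I, S, S, S, I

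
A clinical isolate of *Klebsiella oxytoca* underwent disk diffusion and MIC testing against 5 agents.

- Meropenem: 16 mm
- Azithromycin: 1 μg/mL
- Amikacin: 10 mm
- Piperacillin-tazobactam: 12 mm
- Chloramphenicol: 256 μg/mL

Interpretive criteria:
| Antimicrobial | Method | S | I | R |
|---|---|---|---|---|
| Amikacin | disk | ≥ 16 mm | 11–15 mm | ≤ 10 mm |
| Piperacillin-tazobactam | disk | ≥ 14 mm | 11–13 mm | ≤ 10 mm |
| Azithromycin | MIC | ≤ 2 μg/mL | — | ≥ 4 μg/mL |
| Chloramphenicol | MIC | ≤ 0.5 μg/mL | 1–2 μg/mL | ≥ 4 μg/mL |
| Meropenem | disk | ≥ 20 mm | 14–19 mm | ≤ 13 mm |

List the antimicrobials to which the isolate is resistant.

Meropenem: 16 mm is in 14–19 mm — I
Azithromycin (1 μg/mL) ≤ 2 μg/mL → Susceptible
Amikacin (10 mm) ≤ 10 mm ⇒ resistant
Piperacillin-tazobactam: 12 mm is in 11–13 mm → intermediate
Chloramphenicol: 256 μg/mL is ≥ 4 μg/mL — R

amikacin, chloramphenicol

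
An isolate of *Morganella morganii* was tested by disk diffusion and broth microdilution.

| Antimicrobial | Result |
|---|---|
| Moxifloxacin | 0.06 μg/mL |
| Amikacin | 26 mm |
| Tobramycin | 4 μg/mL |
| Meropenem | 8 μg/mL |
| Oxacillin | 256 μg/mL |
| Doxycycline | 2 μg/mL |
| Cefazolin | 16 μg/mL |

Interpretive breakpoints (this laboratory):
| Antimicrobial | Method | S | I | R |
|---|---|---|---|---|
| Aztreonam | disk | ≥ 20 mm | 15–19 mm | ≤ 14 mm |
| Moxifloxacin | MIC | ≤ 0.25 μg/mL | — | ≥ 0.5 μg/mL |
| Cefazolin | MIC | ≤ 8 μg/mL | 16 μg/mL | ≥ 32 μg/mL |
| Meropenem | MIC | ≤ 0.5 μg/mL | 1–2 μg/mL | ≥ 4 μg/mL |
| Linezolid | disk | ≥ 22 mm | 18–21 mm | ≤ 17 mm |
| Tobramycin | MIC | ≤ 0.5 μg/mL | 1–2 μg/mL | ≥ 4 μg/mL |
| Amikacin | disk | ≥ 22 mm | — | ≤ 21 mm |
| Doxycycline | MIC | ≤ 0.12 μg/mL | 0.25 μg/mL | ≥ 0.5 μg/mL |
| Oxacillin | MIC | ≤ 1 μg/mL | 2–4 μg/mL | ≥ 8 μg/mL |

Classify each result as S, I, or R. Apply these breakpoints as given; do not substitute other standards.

Moxifloxacin (0.06 μg/mL) ≤ 0.25 μg/mL — susceptible
Amikacin (26 mm) ≥ 22 mm → Susceptible
Tobramycin 4 μg/mL: ≥ 4 μg/mL — resistant
Meropenem: 8 μg/mL is ≥ 4 μg/mL — resistant
Oxacillin: 256 μg/mL is ≥ 8 μg/mL → Resistant
Doxycycline 2 μg/mL: ≥ 0.5 μg/mL → R
Cefazolin: 16 μg/mL is = 16 μg/mL ⇒ Intermediate

S, S, R, R, R, R, I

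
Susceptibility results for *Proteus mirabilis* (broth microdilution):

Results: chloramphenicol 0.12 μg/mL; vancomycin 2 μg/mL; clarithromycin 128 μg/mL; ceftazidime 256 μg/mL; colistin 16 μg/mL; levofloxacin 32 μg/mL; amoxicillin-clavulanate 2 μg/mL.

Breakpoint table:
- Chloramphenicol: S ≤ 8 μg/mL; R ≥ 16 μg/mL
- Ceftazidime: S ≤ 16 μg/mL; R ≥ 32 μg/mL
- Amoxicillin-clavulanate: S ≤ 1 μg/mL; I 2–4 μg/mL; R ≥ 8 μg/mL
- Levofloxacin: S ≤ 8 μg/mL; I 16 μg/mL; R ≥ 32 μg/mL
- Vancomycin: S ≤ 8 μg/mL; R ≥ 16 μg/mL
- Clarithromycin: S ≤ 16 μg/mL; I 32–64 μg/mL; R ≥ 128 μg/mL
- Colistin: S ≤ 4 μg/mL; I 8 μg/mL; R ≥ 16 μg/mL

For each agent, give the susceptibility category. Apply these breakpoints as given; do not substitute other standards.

Chloramphenicol 0.12 μg/mL: ≤ 8 μg/mL → S
Vancomycin (2 μg/mL) ≤ 8 μg/mL ⇒ S
Clarithromycin (128 μg/mL) ≥ 128 μg/mL ⇒ resistant
Ceftazidime (256 μg/mL) ≥ 32 μg/mL — R
Colistin 16 μg/mL: ≥ 16 μg/mL ⇒ resistant
Levofloxacin (32 μg/mL) ≥ 32 μg/mL — R
Amoxicillin-clavulanate 2 μg/mL: in 2–4 μg/mL — Intermediate

S, S, R, R, R, R, I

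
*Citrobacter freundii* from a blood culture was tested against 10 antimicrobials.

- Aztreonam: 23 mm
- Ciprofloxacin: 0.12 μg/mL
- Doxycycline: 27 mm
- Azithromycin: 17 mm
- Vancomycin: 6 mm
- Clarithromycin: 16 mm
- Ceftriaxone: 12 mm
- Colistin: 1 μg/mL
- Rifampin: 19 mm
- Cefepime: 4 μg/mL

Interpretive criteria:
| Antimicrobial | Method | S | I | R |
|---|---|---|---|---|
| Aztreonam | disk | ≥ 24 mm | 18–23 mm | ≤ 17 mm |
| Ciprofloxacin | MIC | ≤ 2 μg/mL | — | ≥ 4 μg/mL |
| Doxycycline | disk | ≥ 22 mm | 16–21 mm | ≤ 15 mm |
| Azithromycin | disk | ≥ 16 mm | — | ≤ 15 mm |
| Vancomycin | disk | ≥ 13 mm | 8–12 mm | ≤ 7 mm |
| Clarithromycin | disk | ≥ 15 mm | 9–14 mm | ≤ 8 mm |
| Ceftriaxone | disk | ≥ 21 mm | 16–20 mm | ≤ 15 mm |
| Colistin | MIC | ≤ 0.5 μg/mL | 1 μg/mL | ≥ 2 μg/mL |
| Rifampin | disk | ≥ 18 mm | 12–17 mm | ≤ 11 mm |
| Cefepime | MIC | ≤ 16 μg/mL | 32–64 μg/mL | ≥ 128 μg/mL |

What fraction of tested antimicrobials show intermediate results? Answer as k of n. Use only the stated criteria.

Aztreonam: 23 mm is in 18–23 mm ⇒ intermediate
Ciprofloxacin: 0.12 μg/mL is ≤ 2 μg/mL → susceptible
Doxycycline 27 mm: ≥ 22 mm → Susceptible
Azithromycin: 17 mm is ≥ 16 mm → Susceptible
Vancomycin (6 mm) ≤ 7 mm → Resistant
Clarithromycin (16 mm) ≥ 15 mm — susceptible
Ceftriaxone (12 mm) ≤ 15 mm — Resistant
Colistin 1 μg/mL: = 1 μg/mL — I
Rifampin 19 mm: ≥ 18 mm — susceptible
Cefepime 4 μg/mL: ≤ 16 μg/mL — Susceptible
Intermediate: 2/10

2 of 10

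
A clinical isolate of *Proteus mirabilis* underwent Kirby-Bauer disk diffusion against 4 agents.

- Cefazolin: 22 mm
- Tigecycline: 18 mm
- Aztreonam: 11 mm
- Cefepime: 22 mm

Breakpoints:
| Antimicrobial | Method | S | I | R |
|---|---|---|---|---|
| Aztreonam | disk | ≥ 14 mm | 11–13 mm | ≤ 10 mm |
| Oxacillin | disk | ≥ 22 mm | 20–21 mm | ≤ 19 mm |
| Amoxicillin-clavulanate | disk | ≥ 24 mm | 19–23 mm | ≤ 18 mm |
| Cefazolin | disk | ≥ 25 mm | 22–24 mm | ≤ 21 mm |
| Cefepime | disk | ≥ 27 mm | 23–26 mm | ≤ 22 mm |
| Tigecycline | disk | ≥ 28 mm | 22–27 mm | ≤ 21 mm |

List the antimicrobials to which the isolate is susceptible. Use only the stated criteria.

Cefazolin: 22 mm is in 22–24 mm — intermediate
Tigecycline 18 mm: ≤ 21 mm — Resistant
Aztreonam: 11 mm is in 11–13 mm — Intermediate
Cefepime: 22 mm is ≤ 22 mm ⇒ resistant

none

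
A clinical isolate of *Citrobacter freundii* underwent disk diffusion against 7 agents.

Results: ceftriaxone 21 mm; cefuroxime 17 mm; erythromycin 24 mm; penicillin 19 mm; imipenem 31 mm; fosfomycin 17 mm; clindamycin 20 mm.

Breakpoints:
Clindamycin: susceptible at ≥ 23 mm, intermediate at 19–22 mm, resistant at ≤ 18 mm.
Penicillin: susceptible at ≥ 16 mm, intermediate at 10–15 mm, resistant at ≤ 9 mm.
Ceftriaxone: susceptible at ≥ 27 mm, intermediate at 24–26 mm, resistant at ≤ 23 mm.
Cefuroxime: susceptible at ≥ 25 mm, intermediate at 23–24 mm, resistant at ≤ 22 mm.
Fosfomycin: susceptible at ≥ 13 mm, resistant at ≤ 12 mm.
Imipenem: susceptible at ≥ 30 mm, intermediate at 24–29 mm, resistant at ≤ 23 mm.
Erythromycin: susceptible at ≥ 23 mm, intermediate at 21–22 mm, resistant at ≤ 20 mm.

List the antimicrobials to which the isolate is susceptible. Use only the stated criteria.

erythromycin, penicillin, imipenem, fosfomycin

Ceftriaxone: 21 mm is ≤ 23 mm — resistant
Cefuroxime: 17 mm is ≤ 22 mm — R
Erythromycin (24 mm) ≥ 23 mm → Susceptible
Penicillin: 19 mm is ≥ 16 mm → S
Imipenem: 31 mm is ≥ 30 mm — Susceptible
Fosfomycin: 17 mm is ≥ 13 mm → susceptible
Clindamycin: 20 mm is in 19–22 mm ⇒ Intermediate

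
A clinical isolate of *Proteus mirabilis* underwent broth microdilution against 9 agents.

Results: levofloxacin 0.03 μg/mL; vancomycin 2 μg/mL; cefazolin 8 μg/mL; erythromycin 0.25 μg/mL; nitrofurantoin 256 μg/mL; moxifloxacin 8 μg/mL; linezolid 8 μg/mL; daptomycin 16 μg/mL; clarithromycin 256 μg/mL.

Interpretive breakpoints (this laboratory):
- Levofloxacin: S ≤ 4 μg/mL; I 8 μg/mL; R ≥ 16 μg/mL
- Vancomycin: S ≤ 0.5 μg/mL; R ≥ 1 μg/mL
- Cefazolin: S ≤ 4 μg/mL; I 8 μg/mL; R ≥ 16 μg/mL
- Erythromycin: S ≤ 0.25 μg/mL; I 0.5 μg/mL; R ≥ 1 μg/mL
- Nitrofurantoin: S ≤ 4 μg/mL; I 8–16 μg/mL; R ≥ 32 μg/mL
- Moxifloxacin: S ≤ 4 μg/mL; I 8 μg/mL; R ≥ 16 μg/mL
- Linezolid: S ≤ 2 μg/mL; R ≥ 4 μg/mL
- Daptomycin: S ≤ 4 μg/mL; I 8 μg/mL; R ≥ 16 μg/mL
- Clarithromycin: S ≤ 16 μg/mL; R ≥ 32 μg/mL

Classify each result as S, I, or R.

Levofloxacin (0.03 μg/mL) ≤ 4 μg/mL — S
Vancomycin 2 μg/mL: ≥ 1 μg/mL ⇒ Resistant
Cefazolin: 8 μg/mL is = 8 μg/mL → I
Erythromycin 0.25 μg/mL: ≤ 0.25 μg/mL — Susceptible
Nitrofurantoin (256 μg/mL) ≥ 32 μg/mL — R
Moxifloxacin 8 μg/mL: = 8 μg/mL → Intermediate
Linezolid (8 μg/mL) ≥ 4 μg/mL — Resistant
Daptomycin (16 μg/mL) ≥ 16 μg/mL — R
Clarithromycin (256 μg/mL) ≥ 32 μg/mL ⇒ resistant

S, R, I, S, R, I, R, R, R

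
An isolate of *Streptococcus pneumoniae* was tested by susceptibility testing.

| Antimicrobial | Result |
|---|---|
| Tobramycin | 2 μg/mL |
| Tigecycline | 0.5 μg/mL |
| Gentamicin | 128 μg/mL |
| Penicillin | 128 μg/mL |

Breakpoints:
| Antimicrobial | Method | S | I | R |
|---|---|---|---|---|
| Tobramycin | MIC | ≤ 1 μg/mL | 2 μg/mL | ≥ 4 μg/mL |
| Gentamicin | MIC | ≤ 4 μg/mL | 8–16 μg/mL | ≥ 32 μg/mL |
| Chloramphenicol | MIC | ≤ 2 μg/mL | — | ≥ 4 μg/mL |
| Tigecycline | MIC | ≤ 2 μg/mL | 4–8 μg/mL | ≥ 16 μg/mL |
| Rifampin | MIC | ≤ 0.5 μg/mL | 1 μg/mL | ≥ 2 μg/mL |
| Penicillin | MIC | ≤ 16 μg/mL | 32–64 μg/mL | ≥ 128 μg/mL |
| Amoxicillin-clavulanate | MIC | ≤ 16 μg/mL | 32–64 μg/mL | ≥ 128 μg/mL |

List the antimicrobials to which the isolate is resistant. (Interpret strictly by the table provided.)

Tobramycin 2 μg/mL: = 2 μg/mL ⇒ intermediate
Tigecycline (0.5 μg/mL) ≤ 2 μg/mL — Susceptible
Gentamicin: 128 μg/mL is ≥ 32 μg/mL — resistant
Penicillin 128 μg/mL: ≥ 128 μg/mL ⇒ resistant

gentamicin, penicillin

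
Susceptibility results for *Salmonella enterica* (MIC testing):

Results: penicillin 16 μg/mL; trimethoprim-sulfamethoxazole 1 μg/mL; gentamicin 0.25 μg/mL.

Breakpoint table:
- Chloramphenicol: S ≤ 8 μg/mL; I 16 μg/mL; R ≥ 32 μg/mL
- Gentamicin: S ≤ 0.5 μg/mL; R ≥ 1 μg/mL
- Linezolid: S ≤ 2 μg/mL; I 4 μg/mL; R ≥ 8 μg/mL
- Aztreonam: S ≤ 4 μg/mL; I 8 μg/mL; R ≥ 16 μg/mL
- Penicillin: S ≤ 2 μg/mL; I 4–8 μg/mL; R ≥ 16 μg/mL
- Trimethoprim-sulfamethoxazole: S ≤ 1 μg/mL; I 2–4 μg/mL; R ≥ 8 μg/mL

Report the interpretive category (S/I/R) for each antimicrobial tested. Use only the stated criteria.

Penicillin 16 μg/mL: ≥ 16 μg/mL → R
Trimethoprim-sulfamethoxazole (1 μg/mL) ≤ 1 μg/mL — Susceptible
Gentamicin 0.25 μg/mL: ≤ 0.5 μg/mL ⇒ susceptible

R, S, S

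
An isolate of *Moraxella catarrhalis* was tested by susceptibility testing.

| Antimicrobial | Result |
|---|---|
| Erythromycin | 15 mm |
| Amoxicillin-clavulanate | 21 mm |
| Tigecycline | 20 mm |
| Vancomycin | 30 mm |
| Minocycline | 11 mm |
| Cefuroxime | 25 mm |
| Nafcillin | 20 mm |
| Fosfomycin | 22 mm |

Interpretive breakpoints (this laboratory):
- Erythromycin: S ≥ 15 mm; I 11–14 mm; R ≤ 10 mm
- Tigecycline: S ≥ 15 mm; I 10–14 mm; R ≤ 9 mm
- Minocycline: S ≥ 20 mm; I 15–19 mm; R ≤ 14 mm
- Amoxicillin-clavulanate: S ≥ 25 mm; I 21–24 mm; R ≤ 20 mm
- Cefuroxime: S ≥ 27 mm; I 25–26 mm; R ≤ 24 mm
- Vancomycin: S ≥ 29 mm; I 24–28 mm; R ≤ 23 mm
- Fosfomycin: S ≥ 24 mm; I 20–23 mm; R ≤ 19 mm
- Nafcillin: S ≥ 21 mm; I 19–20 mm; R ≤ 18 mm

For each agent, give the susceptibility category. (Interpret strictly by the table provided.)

S, I, S, S, R, I, I, I

Erythromycin 15 mm: ≥ 15 mm → Susceptible
Amoxicillin-clavulanate: 21 mm is in 21–24 mm — Intermediate
Tigecycline: 20 mm is ≥ 15 mm → S
Vancomycin (30 mm) ≥ 29 mm — Susceptible
Minocycline 11 mm: ≤ 14 mm — Resistant
Cefuroxime: 25 mm is in 25–26 mm — I
Nafcillin (20 mm) in 19–20 mm ⇒ Intermediate
Fosfomycin 22 mm: in 20–23 mm — intermediate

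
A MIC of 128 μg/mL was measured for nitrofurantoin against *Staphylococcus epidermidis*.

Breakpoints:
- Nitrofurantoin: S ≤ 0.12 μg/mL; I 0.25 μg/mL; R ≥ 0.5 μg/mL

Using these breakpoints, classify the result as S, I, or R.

Nitrofurantoin (128 μg/mL) ≥ 0.5 μg/mL — resistant

R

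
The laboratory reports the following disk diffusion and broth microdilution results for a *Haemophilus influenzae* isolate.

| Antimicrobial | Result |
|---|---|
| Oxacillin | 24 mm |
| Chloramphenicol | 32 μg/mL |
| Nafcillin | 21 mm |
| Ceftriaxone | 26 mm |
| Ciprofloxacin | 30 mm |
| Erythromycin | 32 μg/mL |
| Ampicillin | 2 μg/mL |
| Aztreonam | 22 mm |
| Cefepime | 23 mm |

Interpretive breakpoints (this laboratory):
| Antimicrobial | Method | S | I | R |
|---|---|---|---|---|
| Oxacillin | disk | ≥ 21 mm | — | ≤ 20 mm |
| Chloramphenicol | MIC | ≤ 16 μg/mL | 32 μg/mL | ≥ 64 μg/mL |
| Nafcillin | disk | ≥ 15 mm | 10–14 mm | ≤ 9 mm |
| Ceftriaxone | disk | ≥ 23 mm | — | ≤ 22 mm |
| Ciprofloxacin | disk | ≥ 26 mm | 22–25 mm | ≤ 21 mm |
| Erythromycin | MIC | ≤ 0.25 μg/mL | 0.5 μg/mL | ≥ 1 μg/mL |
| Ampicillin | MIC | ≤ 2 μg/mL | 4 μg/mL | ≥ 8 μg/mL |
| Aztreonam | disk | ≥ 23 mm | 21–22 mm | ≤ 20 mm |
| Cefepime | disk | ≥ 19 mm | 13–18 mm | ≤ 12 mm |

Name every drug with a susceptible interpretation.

Oxacillin (24 mm) ≥ 21 mm ⇒ susceptible
Chloramphenicol (32 μg/mL) = 32 μg/mL → Intermediate
Nafcillin (21 mm) ≥ 15 mm ⇒ susceptible
Ceftriaxone 26 mm: ≥ 23 mm ⇒ susceptible
Ciprofloxacin: 30 mm is ≥ 26 mm ⇒ Susceptible
Erythromycin (32 μg/mL) ≥ 1 μg/mL → Resistant
Ampicillin 2 μg/mL: ≤ 2 μg/mL — susceptible
Aztreonam 22 mm: in 21–22 mm → I
Cefepime 23 mm: ≥ 19 mm ⇒ susceptible

oxacillin, nafcillin, ceftriaxone, ciprofloxacin, ampicillin, cefepime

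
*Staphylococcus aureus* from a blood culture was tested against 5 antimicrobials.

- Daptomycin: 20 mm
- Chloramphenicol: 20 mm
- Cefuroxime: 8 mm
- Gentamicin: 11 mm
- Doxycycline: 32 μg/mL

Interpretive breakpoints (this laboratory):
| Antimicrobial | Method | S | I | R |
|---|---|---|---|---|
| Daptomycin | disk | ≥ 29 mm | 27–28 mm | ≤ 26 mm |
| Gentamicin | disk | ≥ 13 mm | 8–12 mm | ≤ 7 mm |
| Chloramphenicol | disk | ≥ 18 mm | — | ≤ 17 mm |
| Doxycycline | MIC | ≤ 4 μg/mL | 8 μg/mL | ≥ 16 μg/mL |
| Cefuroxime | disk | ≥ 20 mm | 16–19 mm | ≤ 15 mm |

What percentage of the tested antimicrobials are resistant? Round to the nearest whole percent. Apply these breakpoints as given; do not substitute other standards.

Daptomycin 20 mm: ≤ 26 mm ⇒ resistant
Chloramphenicol (20 mm) ≥ 18 mm ⇒ Susceptible
Cefuroxime: 8 mm is ≤ 15 mm ⇒ Resistant
Gentamicin 11 mm: in 8–12 mm — Intermediate
Doxycycline 32 μg/mL: ≥ 16 μg/mL — Resistant
Resistant: 3/5

60%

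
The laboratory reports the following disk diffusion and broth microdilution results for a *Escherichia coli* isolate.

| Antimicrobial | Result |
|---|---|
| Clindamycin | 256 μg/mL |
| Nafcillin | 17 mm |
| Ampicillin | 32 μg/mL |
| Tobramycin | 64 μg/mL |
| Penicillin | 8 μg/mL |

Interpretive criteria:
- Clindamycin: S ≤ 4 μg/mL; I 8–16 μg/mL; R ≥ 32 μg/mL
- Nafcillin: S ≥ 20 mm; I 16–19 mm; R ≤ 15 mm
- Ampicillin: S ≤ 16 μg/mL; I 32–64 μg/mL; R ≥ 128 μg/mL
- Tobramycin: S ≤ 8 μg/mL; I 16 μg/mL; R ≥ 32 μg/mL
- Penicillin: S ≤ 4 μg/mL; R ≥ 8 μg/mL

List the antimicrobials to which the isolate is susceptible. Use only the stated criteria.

none

Clindamycin (256 μg/mL) ≥ 32 μg/mL → Resistant
Nafcillin 17 mm: in 16–19 mm ⇒ Intermediate
Ampicillin 32 μg/mL: in 32–64 μg/mL → Intermediate
Tobramycin: 64 μg/mL is ≥ 32 μg/mL — resistant
Penicillin: 8 μg/mL is ≥ 8 μg/mL — resistant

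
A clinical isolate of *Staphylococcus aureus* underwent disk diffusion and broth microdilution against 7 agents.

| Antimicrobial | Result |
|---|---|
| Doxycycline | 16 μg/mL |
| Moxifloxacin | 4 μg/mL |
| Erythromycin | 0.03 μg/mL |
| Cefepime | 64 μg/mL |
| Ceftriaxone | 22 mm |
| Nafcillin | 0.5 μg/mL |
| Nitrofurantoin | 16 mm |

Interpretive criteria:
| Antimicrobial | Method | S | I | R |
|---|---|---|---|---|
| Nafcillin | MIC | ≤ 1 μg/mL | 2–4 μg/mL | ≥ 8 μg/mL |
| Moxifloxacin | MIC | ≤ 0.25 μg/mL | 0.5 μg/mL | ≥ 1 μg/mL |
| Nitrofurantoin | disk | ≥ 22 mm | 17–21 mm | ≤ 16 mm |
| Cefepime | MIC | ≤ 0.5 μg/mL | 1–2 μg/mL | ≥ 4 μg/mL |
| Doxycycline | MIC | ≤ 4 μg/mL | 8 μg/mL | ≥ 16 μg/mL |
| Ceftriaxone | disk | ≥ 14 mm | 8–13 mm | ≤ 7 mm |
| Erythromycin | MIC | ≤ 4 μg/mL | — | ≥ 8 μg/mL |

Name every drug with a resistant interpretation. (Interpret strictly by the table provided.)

Doxycycline: 16 μg/mL is ≥ 16 μg/mL ⇒ Resistant
Moxifloxacin: 4 μg/mL is ≥ 1 μg/mL ⇒ resistant
Erythromycin: 0.03 μg/mL is ≤ 4 μg/mL ⇒ Susceptible
Cefepime 64 μg/mL: ≥ 4 μg/mL — Resistant
Ceftriaxone (22 mm) ≥ 14 mm — Susceptible
Nafcillin: 0.5 μg/mL is ≤ 1 μg/mL ⇒ S
Nitrofurantoin: 16 mm is ≤ 16 mm ⇒ Resistant

doxycycline, moxifloxacin, cefepime, nitrofurantoin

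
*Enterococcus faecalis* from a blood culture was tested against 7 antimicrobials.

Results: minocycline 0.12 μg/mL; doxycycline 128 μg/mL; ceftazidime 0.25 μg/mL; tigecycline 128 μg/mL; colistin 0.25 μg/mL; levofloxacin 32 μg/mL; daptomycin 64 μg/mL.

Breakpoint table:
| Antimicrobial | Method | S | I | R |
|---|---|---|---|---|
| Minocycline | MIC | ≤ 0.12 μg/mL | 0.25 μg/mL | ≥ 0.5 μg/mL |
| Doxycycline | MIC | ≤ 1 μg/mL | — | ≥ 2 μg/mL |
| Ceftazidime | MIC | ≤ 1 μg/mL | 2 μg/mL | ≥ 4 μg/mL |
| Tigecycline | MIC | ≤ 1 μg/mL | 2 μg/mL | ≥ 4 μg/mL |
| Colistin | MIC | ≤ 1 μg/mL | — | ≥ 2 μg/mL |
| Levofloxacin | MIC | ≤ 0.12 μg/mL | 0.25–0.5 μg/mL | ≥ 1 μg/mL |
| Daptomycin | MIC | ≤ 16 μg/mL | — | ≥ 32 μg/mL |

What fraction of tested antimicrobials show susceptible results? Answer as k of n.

Minocycline (0.12 μg/mL) ≤ 0.12 μg/mL ⇒ Susceptible
Doxycycline: 128 μg/mL is ≥ 2 μg/mL — R
Ceftazidime: 0.25 μg/mL is ≤ 1 μg/mL → susceptible
Tigecycline 128 μg/mL: ≥ 4 μg/mL ⇒ R
Colistin: 0.25 μg/mL is ≤ 1 μg/mL → Susceptible
Levofloxacin: 32 μg/mL is ≥ 1 μg/mL — Resistant
Daptomycin: 64 μg/mL is ≥ 32 μg/mL ⇒ resistant
Susceptible: 3/7

3 of 7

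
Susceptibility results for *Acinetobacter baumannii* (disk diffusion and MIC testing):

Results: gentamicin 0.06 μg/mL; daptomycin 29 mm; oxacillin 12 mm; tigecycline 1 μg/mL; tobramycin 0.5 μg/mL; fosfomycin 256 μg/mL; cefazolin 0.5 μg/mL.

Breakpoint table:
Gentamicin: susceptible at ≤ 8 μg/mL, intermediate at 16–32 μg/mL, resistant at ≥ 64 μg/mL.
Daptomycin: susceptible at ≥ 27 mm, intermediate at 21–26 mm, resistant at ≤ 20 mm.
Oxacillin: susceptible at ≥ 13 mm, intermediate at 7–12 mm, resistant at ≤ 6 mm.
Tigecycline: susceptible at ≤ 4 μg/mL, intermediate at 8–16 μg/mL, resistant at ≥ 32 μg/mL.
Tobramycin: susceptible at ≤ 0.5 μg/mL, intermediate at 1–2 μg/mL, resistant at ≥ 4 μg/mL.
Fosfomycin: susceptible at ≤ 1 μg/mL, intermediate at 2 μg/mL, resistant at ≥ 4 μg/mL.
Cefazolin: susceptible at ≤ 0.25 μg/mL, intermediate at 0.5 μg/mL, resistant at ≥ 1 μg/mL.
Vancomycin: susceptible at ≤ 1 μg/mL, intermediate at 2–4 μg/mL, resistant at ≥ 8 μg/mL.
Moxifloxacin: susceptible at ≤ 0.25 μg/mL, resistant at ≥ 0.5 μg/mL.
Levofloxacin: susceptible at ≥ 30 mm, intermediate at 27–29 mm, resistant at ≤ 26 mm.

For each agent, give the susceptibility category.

S, S, I, S, S, R, I

Gentamicin 0.06 μg/mL: ≤ 8 μg/mL — S
Daptomycin 29 mm: ≥ 27 mm ⇒ Susceptible
Oxacillin 12 mm: in 7–12 mm — I
Tigecycline: 1 μg/mL is ≤ 4 μg/mL → S
Tobramycin 0.5 μg/mL: ≤ 0.5 μg/mL ⇒ susceptible
Fosfomycin (256 μg/mL) ≥ 4 μg/mL — resistant
Cefazolin (0.5 μg/mL) = 0.5 μg/mL ⇒ intermediate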